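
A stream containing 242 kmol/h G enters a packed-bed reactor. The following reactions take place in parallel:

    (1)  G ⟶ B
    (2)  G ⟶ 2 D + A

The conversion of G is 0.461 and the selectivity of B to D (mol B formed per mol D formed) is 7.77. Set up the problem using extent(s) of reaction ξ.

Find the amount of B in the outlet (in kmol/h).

105 kmol/h

Conversion of G: G consumed = 0.461 × 242 = 111.6 kmol/h = 1ξ₁ + 1ξ₂.
Selectivity: 1ξ₁ / (2ξ₂) = 7.77 → ξ₁ = 15.54 ξ₂.
Substitute: (1·15.54 + 1) ξ₂ = 111.6 → ξ₂ = 6.745 kmol/h, ξ₁ = 104.8 kmol/h.
Outlet amounts (n = n₀ + Σ ν·ξ):
  G: 242 − 1(104.8) − 1(6.745) = 130.4
  B: 0 + 1(104.8) = 104.8
  D: 0 + 2(6.745) = 13.49
  A: 0 + 1(6.745) = 6.745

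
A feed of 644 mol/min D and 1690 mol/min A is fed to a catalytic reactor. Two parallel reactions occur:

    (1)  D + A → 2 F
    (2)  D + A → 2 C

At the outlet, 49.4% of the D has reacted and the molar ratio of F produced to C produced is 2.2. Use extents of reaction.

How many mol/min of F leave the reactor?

Conversion of D: D consumed = 0.494 × 644 = 318.1 mol/min = 1ξ₁ + 1ξ₂.
Selectivity: 2ξ₁ / (2ξ₂) = 2.2 → ξ₁ = 2.2 ξ₂.
Substitute: (1·2.2 + 1) ξ₂ = 318.1 → ξ₂ = 99.42 mol/min, ξ₁ = 218.7 mol/min.
Outlet amounts (n = n₀ + Σ ν·ξ):
  D: 644 − 1(218.7) − 1(99.42) = 325.9
  A: 1690 − 1(218.7) − 1(99.42) = 1372
  F: 0 + 2(218.7) = 437.4
  C: 0 + 2(99.42) = 198.8

437 mol/min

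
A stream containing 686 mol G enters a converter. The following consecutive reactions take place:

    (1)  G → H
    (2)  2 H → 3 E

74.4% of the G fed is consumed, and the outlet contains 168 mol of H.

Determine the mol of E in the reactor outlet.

514 mol

Conversion of G: G consumed = 1ξ₁ = 0.744 × 686 → ξ₁ = 510.4 mol.
H balance: n_H = 0 + 1ξ₁ − 2ξ₂ = 168 → ξ₂ = (1·510.4 − 168)/2 = 171.2 mol.
Outlet amounts (n = n₀ + Σ ν·ξ):
  G: 686 − 1(510.4) = 175.6
  H: 0 + 1(510.4) − 2(171.2) = 168
  E: 0 + 3(171.2) = 513.6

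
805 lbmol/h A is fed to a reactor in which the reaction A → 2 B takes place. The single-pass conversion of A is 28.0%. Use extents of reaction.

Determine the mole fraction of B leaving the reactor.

A reacted = 0.28 × 805 = 225.4 lbmol/h; ν_A = −1, so ξ = 225.4/1 = 225.4 lbmol/h.
Outlet amounts (n = n₀ + ν ξ):
  A: 805 − 1(225.4) = 579.6
  B: 0 + 2(225.4) = 450.8
Total out = 1030 lbmol/h; y_B = 450.8 / 1030 = 0.4375.

0.438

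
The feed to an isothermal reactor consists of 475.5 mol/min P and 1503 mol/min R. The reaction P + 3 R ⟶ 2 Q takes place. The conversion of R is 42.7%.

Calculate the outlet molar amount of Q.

R reacted = 0.427 × 1503 = 641.8 mol/min; ν_R = −3, so ξ = 641.8/3 = 213.9 mol/min.
Outlet amounts (n = n₀ + ν ξ):
  P: 475.5 − 1(213.9) = 261.6
  R: 1503 − 3(213.9) = 861.2
  Q: 0 + 2(213.9) = 427.9

428 mol/min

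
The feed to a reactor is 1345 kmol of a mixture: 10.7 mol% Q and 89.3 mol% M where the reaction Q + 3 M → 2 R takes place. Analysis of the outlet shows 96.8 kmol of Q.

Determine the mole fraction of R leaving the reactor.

For Q: n = n₀ − 1ξ → 96.8 = 143.9 − 1ξ, giving ξ = 47.11 kmol.
Outlet amounts (n = n₀ + ν ξ):
  Q: 143.9 − 1(47.11) = 96.8
  M: 1201 − 3(47.11) = 1060
  R: 0 + 2(47.11) = 94.23
Total out = 1251 kmol; y_R = 94.23 / 1251 = 0.07534.

0.0753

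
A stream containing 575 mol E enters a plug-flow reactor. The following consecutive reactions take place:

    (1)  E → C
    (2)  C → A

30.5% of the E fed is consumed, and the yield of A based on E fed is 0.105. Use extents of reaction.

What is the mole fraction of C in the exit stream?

0.2

Conversion of E: E consumed = 1ξ₁ = 0.305 × 575 → ξ₁ = 175.4 mol.
Yield of A: 1ξ₂ / 575 = 0.105 → ξ₂ = 60.38 mol.
Outlet amounts (n = n₀ + Σ ν·ξ):
  E: 575 − 1(175.4) = 399.6
  C: 0 + 1(175.4) − 1(60.38) = 115
  A: 0 + 1(60.38) = 60.38
Total out = 575 mol; y_C = 115 / 575 = 0.2.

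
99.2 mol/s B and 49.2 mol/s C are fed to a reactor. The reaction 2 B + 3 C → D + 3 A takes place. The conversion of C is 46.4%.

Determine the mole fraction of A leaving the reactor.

0.162

C reacted = 0.464 × 49.2 = 22.83 mol/s; ν_C = −3, so ξ = 22.83/3 = 7.61 mol/s.
Outlet amounts (n = n₀ + ν ξ):
  B: 99.2 − 2(7.61) = 83.98
  C: 49.2 − 3(7.61) = 26.37
  D: 0 + 1(7.61) = 7.61
  A: 0 + 3(7.61) = 22.83
Total out = 140.8 mol/s; y_A = 22.83 / 140.8 = 0.1621.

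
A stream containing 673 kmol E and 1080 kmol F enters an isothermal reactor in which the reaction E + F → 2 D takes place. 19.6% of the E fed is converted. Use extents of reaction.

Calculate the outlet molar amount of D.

E reacted = 0.196 × 673 = 131.9 kmol; ν_E = −1, so ξ = 131.9/1 = 131.9 kmol.
Outlet amounts (n = n₀ + ν ξ):
  E: 673 − 1(131.9) = 541.1
  F: 1080 − 1(131.9) = 948.1
  D: 0 + 2(131.9) = 263.8

264 kmol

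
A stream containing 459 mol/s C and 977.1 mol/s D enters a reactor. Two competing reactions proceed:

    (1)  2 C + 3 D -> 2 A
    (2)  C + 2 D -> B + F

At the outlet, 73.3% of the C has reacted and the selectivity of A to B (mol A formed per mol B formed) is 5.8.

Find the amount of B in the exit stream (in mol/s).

Conversion of C: C consumed = 0.733 × 459 = 336.4 mol/s = 2ξ₁ + 1ξ₂.
Selectivity: 2ξ₁ / (1ξ₂) = 5.8 → ξ₁ = 2.9 ξ₂.
Substitute: (2·2.9 + 1) ξ₂ = 336.4 → ξ₂ = 49.48 mol/s, ξ₁ = 143.5 mol/s.
Outlet amounts (n = n₀ + Σ ν·ξ):
  C: 459 − 2(143.5) − 1(49.48) = 122.6
  D: 977.1 − 3(143.5) − 2(49.48) = 447.7
  A: 0 + 2(143.5) = 287
  B: 0 + 1(49.48) = 49.48
  F: 0 + 1(49.48) = 49.48

49.5 mol/s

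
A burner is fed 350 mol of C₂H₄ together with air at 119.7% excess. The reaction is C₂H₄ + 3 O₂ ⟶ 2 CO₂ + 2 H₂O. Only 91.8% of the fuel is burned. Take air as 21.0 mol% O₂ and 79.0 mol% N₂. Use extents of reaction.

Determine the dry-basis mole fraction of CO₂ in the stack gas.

0.0601

Stoichiometric O₂ = 3 × 350 = 1050 mol; O₂ fed = 1050 × 2.197 = 2307 mol.
N₂ fed = 2307 × 79/21 = 8678 mol.
Fuel reacted = 0.918 × 350 → ξ = 321.3 mol.
Outlet (n = n₀ + ν ξ):
  C₂H₄: 350 − 1(321.3) = 28.7
  O₂: 2307 − 3(321.3) = 1343
  N₂: 8678 (inert)
  CO₂: 0 + 2(321.3) = 642.6
  H₂O: 0 + 2(321.3) = 642.6
Dry total = 10690 mol; y_CO₂ (dry) = 642.6 / 10690 = 0.0601.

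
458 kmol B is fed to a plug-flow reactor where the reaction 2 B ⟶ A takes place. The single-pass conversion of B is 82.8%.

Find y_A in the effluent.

B reacted = 0.828 × 458 = 379.2 kmol; ν_B = −2, so ξ = 379.2/2 = 189.6 kmol.
Outlet amounts (n = n₀ + ν ξ):
  B: 458 − 2(189.6) = 78.78
  A: 0 + 1(189.6) = 189.6
Total out = 268.4 kmol; y_A = 189.6 / 268.4 = 0.7065.

0.706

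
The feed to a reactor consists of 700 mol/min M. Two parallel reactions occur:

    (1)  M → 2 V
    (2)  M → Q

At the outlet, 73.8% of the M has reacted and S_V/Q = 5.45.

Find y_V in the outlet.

0.701

Conversion of M: M consumed = 0.738 × 700 = 516.6 mol/min = 1ξ₁ + 1ξ₂.
Selectivity: 2ξ₁ / (1ξ₂) = 5.45 → ξ₁ = 2.725 ξ₂.
Substitute: (1·2.725 + 1) ξ₂ = 516.6 → ξ₂ = 138.7 mol/min, ξ₁ = 377.9 mol/min.
Outlet amounts (n = n₀ + Σ ν·ξ):
  M: 700 − 1(377.9) − 1(138.7) = 183.4
  V: 0 + 2(377.9) = 755.8
  Q: 0 + 1(138.7) = 138.7
Total out = 1078 mol/min; y_V = 755.8 / 1078 = 0.7012.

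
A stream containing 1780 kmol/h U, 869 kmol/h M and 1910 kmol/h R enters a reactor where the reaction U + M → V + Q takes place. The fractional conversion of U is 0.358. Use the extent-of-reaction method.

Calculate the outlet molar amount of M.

U reacted = 0.358 × 1780 = 637.2 kmol/h; ν_U = −1, so ξ = 637.2/1 = 637.2 kmol/h.
Outlet amounts (n = n₀ + ν ξ):
  U: 1780 − 1(637.2) = 1143
  M: 869 − 1(637.2) = 231.8
  V: 0 + 1(637.2) = 637.2
  Q: 0 + 1(637.2) = 637.2
  R: 1910 (inert)

232 kmol/h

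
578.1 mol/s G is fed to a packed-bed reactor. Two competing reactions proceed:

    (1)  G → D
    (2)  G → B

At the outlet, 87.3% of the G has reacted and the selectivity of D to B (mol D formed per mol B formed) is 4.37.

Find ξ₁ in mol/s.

ξ₁ = 411 mol/s

Conversion of G: G consumed = 0.873 × 578.1 = 504.7 mol/s = 1ξ₁ + 1ξ₂.
Selectivity: 1ξ₁ / (1ξ₂) = 4.37 → ξ₁ = 4.37 ξ₂.
Substitute: (1·4.37 + 1) ξ₂ = 504.7 → ξ₂ = 93.98 mol/s, ξ₁ = 410.7 mol/s.
Outlet amounts (n = n₀ + Σ ν·ξ):
  G: 578.1 − 1(410.7) − 1(93.98) = 73.42
  D: 0 + 1(410.7) = 410.7
  B: 0 + 1(93.98) = 93.98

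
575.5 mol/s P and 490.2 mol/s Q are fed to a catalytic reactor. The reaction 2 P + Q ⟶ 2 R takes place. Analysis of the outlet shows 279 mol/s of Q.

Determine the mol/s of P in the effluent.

153 mol/s

For Q: n = n₀ − 1ξ → 279 = 490.2 − 1ξ, giving ξ = 211.2 mol/s.
Outlet amounts (n = n₀ + ν ξ):
  P: 575.5 − 2(211.2) = 153.1
  Q: 490.2 − 1(211.2) = 279
  R: 0 + 2(211.2) = 422.4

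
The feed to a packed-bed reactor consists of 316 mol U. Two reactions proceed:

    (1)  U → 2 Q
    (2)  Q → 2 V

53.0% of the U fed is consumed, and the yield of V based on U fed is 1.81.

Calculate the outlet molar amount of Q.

Conversion of U: U consumed = 1ξ₁ = 0.53 × 316 → ξ₁ = 167.5 mol.
Yield of V: 2ξ₂ / 316 = 1.81 → ξ₂ = 286 mol.
Outlet amounts (n = n₀ + Σ ν·ξ):
  U: 316 − 1(167.5) = 148.5
  Q: 0 + 2(167.5) − 1(286) = 48.98
  V: 0 + 2(286) = 572

49 mol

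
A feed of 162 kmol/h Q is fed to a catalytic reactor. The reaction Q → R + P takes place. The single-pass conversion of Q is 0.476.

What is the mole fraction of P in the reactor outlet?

0.322

Q reacted = 0.476 × 162 = 77.11 kmol/h; ν_Q = −1, so ξ = 77.11/1 = 77.11 kmol/h.
Outlet amounts (n = n₀ + ν ξ):
  Q: 162 − 1(77.11) = 84.89
  R: 0 + 1(77.11) = 77.11
  P: 0 + 1(77.11) = 77.11
Total out = 239.1 kmol/h; y_P = 77.11 / 239.1 = 0.3225.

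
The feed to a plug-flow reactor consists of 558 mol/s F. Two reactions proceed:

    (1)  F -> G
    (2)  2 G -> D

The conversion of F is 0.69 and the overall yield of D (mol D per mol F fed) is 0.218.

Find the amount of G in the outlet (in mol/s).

Conversion of F: F consumed = 1ξ₁ = 0.69 × 558 → ξ₁ = 385 mol/s.
Yield of D: 1ξ₂ / 558 = 0.218 → ξ₂ = 121.6 mol/s.
Outlet amounts (n = n₀ + Σ ν·ξ):
  F: 558 − 1(385) = 173
  G: 0 + 1(385) − 2(121.6) = 141.7
  D: 0 + 1(121.6) = 121.6

142 mol/s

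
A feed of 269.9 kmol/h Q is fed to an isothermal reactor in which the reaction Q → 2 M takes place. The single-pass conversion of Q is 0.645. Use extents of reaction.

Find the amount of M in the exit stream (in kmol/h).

Q reacted = 0.645 × 269.9 = 174.1 kmol/h; ν_Q = −1, so ξ = 174.1/1 = 174.1 kmol/h.
Outlet amounts (n = n₀ + ν ξ):
  Q: 269.9 − 1(174.1) = 95.81
  M: 0 + 2(174.1) = 348.2

348 kmol/h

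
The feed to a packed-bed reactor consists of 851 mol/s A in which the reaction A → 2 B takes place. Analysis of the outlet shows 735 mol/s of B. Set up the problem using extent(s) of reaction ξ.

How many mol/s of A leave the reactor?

484 mol/s

For B: n = n₀ + 2ξ → 735 = 0 + 2ξ, giving ξ = 367.5 mol/s.
Outlet amounts (n = n₀ + ν ξ):
  A: 851 − 1(367.5) = 483.5
  B: 0 + 2(367.5) = 735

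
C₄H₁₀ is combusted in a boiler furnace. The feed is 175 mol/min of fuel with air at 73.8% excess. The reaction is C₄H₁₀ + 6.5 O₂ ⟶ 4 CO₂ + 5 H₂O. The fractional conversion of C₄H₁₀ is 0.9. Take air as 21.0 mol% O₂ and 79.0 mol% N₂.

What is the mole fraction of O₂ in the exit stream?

Stoichiometric O₂ = 6.5 × 175 = 1138 mol/min; O₂ fed = 1138 × 1.738 = 1977 mol/min.
N₂ fed = 1977 × 79/21 = 7437 mol/min.
Fuel reacted = 0.9 × 175 → ξ = 157.5 mol/min.
Outlet (n = n₀ + ν ξ):
  C₄H₁₀: 175 − 1(157.5) = 17.5
  O₂: 1977 − 6.5(157.5) = 953.2
  N₂: 7437 (inert)
  CO₂: 0 + 4(157.5) = 630
  H₂O: 0 + 5(157.5) = 787.5
Total out = 9825 mol/min; y_O₂ = 953.2 / 9825 = 0.09702.

0.097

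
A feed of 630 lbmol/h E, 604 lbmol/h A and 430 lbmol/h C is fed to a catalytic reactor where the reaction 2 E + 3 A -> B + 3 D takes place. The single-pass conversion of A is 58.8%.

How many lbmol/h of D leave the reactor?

355 lbmol/h

A reacted = 0.588 × 604 = 355.2 lbmol/h; ν_A = −3, so ξ = 355.2/3 = 118.4 lbmol/h.
Outlet amounts (n = n₀ + ν ξ):
  E: 630 − 2(118.4) = 393.2
  A: 604 − 3(118.4) = 248.8
  B: 0 + 1(118.4) = 118.4
  D: 0 + 3(118.4) = 355.2
  C: 430 (inert)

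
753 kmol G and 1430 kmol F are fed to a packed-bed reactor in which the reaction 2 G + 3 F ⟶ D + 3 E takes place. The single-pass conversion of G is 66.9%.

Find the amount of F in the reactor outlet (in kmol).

G reacted = 0.669 × 753 = 503.8 kmol; ν_G = −2, so ξ = 503.8/2 = 251.9 kmol.
Outlet amounts (n = n₀ + ν ξ):
  G: 753 − 2(251.9) = 249.2
  F: 1430 − 3(251.9) = 674.4
  D: 0 + 1(251.9) = 251.9
  E: 0 + 3(251.9) = 755.6

674 kmol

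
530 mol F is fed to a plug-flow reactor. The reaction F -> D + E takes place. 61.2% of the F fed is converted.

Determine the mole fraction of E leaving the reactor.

F reacted = 0.612 × 530 = 324.4 mol; ν_F = −1, so ξ = 324.4/1 = 324.4 mol.
Outlet amounts (n = n₀ + ν ξ):
  F: 530 − 1(324.4) = 205.6
  D: 0 + 1(324.4) = 324.4
  E: 0 + 1(324.4) = 324.4
Total out = 854.4 mol; y_E = 324.4 / 854.4 = 0.3797.

0.38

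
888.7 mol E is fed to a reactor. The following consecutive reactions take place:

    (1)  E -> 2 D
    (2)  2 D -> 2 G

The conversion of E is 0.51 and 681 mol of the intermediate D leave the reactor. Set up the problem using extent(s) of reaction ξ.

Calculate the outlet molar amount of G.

225 mol

Conversion of E: E consumed = 1ξ₁ = 0.51 × 888.7 → ξ₁ = 453.2 mol.
D balance: n_D = 0 + 2ξ₁ − 2ξ₂ = 681 → ξ₂ = (2·453.2 − 681)/2 = 112.7 mol.
Outlet amounts (n = n₀ + Σ ν·ξ):
  E: 888.7 − 1(453.2) = 435.5
  D: 0 + 2(453.2) − 2(112.7) = 681
  G: 0 + 2(112.7) = 225.5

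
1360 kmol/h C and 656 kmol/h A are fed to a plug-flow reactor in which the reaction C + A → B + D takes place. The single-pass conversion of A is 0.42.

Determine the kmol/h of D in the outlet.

276 kmol/h

A reacted = 0.42 × 656 = 275.5 kmol/h; ν_A = −1, so ξ = 275.5/1 = 275.5 kmol/h.
Outlet amounts (n = n₀ + ν ξ):
  C: 1360 − 1(275.5) = 1084
  A: 656 − 1(275.5) = 380.5
  B: 0 + 1(275.5) = 275.5
  D: 0 + 1(275.5) = 275.5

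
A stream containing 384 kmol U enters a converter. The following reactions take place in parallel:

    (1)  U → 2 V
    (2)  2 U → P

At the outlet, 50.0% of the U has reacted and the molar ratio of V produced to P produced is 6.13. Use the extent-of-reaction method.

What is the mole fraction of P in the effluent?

Conversion of U: U consumed = 0.5 × 384 = 192 kmol = 1ξ₁ + 2ξ₂.
Selectivity: 2ξ₁ / (1ξ₂) = 6.13 → ξ₁ = 3.065 ξ₂.
Substitute: (1·3.065 + 2) ξ₂ = 192 → ξ₂ = 37.91 kmol, ξ₁ = 116.2 kmol.
Outlet amounts (n = n₀ + Σ ν·ξ):
  U: 384 − 1(116.2) − 2(37.91) = 192
  V: 0 + 2(116.2) = 232.4
  P: 0 + 1(37.91) = 37.91
Total out = 462.3 kmol; y_P = 37.91 / 462.3 = 0.082.

0.082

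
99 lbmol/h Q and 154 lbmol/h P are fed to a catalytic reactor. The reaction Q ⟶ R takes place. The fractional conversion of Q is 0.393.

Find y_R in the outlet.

0.154

Q reacted = 0.393 × 99 = 38.91 lbmol/h; ν_Q = −1, so ξ = 38.91/1 = 38.91 lbmol/h.
Outlet amounts (n = n₀ + ν ξ):
  Q: 99 − 1(38.91) = 60.09
  R: 0 + 1(38.91) = 38.91
  P: 154 (inert)
Total out = 253 lbmol/h; y_R = 38.91 / 253 = 0.1538.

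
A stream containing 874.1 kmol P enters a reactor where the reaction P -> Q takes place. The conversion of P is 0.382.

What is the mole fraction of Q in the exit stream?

P reacted = 0.382 × 874.1 = 333.9 kmol; ν_P = −1, so ξ = 333.9/1 = 333.9 kmol.
Outlet amounts (n = n₀ + ν ξ):
  P: 874.1 − 1(333.9) = 540.2
  Q: 0 + 1(333.9) = 333.9
Total out = 874.1 kmol; y_Q = 333.9 / 874.1 = 0.382.

0.382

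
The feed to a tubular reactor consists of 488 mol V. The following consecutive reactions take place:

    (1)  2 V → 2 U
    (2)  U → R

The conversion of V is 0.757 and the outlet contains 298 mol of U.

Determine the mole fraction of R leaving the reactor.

0.146

Conversion of V: V consumed = 2ξ₁ = 0.757 × 488 → ξ₁ = 184.7 mol.
U balance: n_U = 0 + 2ξ₁ − 1ξ₂ = 298 → ξ₂ = (2·184.7 − 298)/1 = 71.42 mol.
Outlet amounts (n = n₀ + Σ ν·ξ):
  V: 488 − 2(184.7) = 118.6
  U: 0 + 2(184.7) − 1(71.42) = 298
  R: 0 + 1(71.42) = 71.42
Total out = 488 mol; y_R = 71.42 / 488 = 0.1463.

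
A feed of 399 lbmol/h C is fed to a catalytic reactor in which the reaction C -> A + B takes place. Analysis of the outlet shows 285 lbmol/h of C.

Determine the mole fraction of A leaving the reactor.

0.222

For C: n = n₀ − 1ξ → 285 = 399 − 1ξ, giving ξ = 114 lbmol/h.
Outlet amounts (n = n₀ + ν ξ):
  C: 399 − 1(114) = 285
  A: 0 + 1(114) = 114
  B: 0 + 1(114) = 114
Total out = 513 lbmol/h; y_A = 114 / 513 = 0.2222.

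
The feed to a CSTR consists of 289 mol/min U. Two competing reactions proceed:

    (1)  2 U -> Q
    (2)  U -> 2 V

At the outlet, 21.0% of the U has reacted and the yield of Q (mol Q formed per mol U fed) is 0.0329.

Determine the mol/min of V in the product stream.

83.3 mol/min

Yield of Q: 1ξ₁ / 289 = 0.0329 → ξ₁ = 9.508 mol/min.
Conversion of U: 2ξ₁ + 1ξ₂ = 0.21 × 289 = 60.69 → ξ₂ = 41.67 mol/min.
Outlet amounts (n = n₀ + Σ ν·ξ):
  U: 289 − 2(9.508) − 1(41.67) = 228.3
  Q: 0 + 1(9.508) = 9.508
  V: 0 + 2(41.67) = 83.35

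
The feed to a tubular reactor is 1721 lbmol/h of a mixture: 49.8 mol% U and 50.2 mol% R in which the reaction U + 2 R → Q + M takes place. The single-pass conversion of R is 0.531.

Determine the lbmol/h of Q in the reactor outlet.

R reacted = 0.531 × 863.9 = 458.8 lbmol/h; ν_R = −2, so ξ = 458.8/2 = 229.4 lbmol/h.
Outlet amounts (n = n₀ + ν ξ):
  U: 857.1 − 1(229.4) = 627.7
  R: 863.9 − 2(229.4) = 405.2
  Q: 0 + 1(229.4) = 229.4
  M: 0 + 1(229.4) = 229.4

229 lbmol/h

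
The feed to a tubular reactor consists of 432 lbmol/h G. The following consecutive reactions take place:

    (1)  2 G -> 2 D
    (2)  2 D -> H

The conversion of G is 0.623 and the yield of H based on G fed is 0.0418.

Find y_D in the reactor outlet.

0.563

Conversion of G: G consumed = 2ξ₁ = 0.623 × 432 → ξ₁ = 134.6 lbmol/h.
Yield of H: 1ξ₂ / 432 = 0.0418 → ξ₂ = 18.06 lbmol/h.
Outlet amounts (n = n₀ + Σ ν·ξ):
  G: 432 − 2(134.6) = 162.9
  D: 0 + 2(134.6) − 2(18.06) = 233
  H: 0 + 1(18.06) = 18.06
Total out = 413.9 lbmol/h; y_D = 233 / 413.9 = 0.5629.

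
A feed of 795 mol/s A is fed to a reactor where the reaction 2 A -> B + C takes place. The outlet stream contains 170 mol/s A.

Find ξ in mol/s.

For A: n = n₀ − 2ξ → 170 = 795 − 2ξ, giving ξ = 312.5 mol/s.
Outlet amounts (n = n₀ + ν ξ):
  A: 795 − 2(312.5) = 170
  B: 0 + 1(312.5) = 312.5
  C: 0 + 1(312.5) = 312.5

ξ = 312 mol/s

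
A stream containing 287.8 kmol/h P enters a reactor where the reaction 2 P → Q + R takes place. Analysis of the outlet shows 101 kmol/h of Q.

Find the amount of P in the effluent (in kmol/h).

For Q: n = n₀ + 1ξ → 101 = 0 + 1ξ, giving ξ = 101 kmol/h.
Outlet amounts (n = n₀ + ν ξ):
  P: 287.8 − 2(101) = 85.8
  Q: 0 + 1(101) = 101
  R: 0 + 1(101) = 101

85.8 kmol/h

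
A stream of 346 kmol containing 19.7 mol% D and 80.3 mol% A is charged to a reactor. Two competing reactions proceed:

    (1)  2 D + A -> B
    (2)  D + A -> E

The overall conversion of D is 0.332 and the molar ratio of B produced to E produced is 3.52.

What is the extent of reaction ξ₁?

ξ₁ = 9.91 kmol

Conversion of D: D consumed = 0.332 × 68.16 = 22.63 kmol = 2ξ₁ + 1ξ₂.
Selectivity: 1ξ₁ / (1ξ₂) = 3.52 → ξ₁ = 3.52 ξ₂.
Substitute: (2·3.52 + 1) ξ₂ = 22.63 → ξ₂ = 2.815 kmol, ξ₁ = 9.908 kmol.
Outlet amounts (n = n₀ + Σ ν·ξ):
  D: 68.16 − 2(9.908) − 1(2.815) = 45.53
  A: 277.8 − 1(9.908) − 1(2.815) = 265.1
  B: 0 + 1(9.908) = 9.908
  E: 0 + 1(2.815) = 2.815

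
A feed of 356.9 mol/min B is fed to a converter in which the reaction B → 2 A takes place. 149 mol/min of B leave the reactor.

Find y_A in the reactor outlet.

For B: n = n₀ − 1ξ → 149 = 356.9 − 1ξ, giving ξ = 207.9 mol/min.
Outlet amounts (n = n₀ + ν ξ):
  B: 356.9 − 1(207.9) = 149
  A: 0 + 2(207.9) = 415.8
Total out = 564.8 mol/min; y_A = 415.8 / 564.8 = 0.7362.

0.736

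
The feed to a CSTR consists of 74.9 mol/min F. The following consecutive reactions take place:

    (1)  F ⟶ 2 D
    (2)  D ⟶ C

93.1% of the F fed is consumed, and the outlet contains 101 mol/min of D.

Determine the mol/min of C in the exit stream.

Conversion of F: F consumed = 1ξ₁ = 0.931 × 74.9 → ξ₁ = 69.73 mol/min.
D balance: n_D = 0 + 2ξ₁ − 1ξ₂ = 101 → ξ₂ = (2·69.73 − 101)/1 = 38.46 mol/min.
Outlet amounts (n = n₀ + Σ ν·ξ):
  F: 74.9 − 1(69.73) = 5.168
  D: 0 + 2(69.73) − 1(38.46) = 101
  C: 0 + 1(38.46) = 38.46

38.5 mol/min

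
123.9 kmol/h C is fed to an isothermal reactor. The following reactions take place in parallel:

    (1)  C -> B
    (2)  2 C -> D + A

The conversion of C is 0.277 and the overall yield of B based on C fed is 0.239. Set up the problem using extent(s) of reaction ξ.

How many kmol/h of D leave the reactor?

Yield of B: 1ξ₁ / 123.9 = 0.239 → ξ₁ = 29.61 kmol/h.
Conversion of C: 1ξ₁ + 2ξ₂ = 0.277 × 123.9 = 34.32 → ξ₂ = 2.354 kmol/h.
Outlet amounts (n = n₀ + Σ ν·ξ):
  C: 123.9 − 1(29.61) − 2(2.354) = 89.58
  B: 0 + 1(29.61) = 29.61
  D: 0 + 1(2.354) = 2.354
  A: 0 + 1(2.354) = 2.354

2.35 kmol/h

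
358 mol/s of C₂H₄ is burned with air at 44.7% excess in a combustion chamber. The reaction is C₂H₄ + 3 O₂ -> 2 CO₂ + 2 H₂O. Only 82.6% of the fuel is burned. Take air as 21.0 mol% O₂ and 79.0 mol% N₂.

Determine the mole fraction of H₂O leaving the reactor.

Stoichiometric O₂ = 3 × 358 = 1074 mol/s; O₂ fed = 1074 × 1.447 = 1554 mol/s.
N₂ fed = 1554 × 79/21 = 5846 mol/s.
Fuel reacted = 0.826 × 358 → ξ = 295.7 mol/s.
Outlet (n = n₀ + ν ξ):
  C₂H₄: 358 − 1(295.7) = 62.29
  O₂: 1554 − 3(295.7) = 667
  N₂: 5846 (inert)
  CO₂: 0 + 2(295.7) = 591.4
  H₂O: 0 + 2(295.7) = 591.4
Total out = 7758 mol/s; y_H₂O = 591.4 / 7758 = 0.07623.

0.0762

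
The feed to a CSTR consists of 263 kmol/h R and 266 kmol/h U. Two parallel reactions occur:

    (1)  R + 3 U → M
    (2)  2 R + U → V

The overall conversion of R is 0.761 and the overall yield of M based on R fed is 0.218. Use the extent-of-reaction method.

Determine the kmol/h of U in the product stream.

22.6 kmol/h

Yield of M: 1ξ₁ / 263 = 0.218 → ξ₁ = 57.33 kmol/h.
Conversion of R: 1ξ₁ + 2ξ₂ = 0.761 × 263 = 200.1 → ξ₂ = 71.4 kmol/h.
Outlet amounts (n = n₀ + Σ ν·ξ):
  R: 263 − 1(57.33) − 2(71.4) = 62.86
  U: 266 − 3(57.33) − 1(71.4) = 22.59
  M: 0 + 1(57.33) = 57.33
  V: 0 + 1(71.4) = 71.4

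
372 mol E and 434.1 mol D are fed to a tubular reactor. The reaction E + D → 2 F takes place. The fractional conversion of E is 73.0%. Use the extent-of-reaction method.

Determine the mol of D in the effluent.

163 mol

E reacted = 0.73 × 372 = 271.6 mol; ν_E = −1, so ξ = 271.6/1 = 271.6 mol.
Outlet amounts (n = n₀ + ν ξ):
  E: 372 − 1(271.6) = 100.4
  D: 434.1 − 1(271.6) = 162.5
  F: 0 + 2(271.6) = 543.1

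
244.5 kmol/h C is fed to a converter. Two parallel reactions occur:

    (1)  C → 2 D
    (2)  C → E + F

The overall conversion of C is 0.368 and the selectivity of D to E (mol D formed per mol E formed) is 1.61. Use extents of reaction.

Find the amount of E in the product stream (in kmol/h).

49.8 kmol/h

Conversion of C: C consumed = 0.368 × 244.5 = 89.98 kmol/h = 1ξ₁ + 1ξ₂.
Selectivity: 2ξ₁ / (1ξ₂) = 1.61 → ξ₁ = 0.805 ξ₂.
Substitute: (1·0.805 + 1) ξ₂ = 89.98 → ξ₂ = 49.85 kmol/h, ξ₁ = 40.13 kmol/h.
Outlet amounts (n = n₀ + Σ ν·ξ):
  C: 244.5 − 1(40.13) − 1(49.85) = 154.5
  D: 0 + 2(40.13) = 80.26
  E: 0 + 1(49.85) = 49.85
  F: 0 + 1(49.85) = 49.85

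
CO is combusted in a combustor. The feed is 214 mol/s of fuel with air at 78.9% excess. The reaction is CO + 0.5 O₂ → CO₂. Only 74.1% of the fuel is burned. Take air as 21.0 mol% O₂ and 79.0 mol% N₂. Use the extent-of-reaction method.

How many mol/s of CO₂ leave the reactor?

Stoichiometric O₂ = 0.5 × 214 = 107 mol/s; O₂ fed = 107 × 1.789 = 191.4 mol/s.
N₂ fed = 191.4 × 79/21 = 720.1 mol/s.
Fuel reacted = 0.741 × 214 → ξ = 158.6 mol/s.
Outlet (n = n₀ + ν ξ):
  CO: 214 − 1(158.6) = 55.43
  O₂: 191.4 − 0.5(158.6) = 112.1
  N₂: 720.1 (inert)
  CO₂: 0 + 1(158.6) = 158.6

159 mol/s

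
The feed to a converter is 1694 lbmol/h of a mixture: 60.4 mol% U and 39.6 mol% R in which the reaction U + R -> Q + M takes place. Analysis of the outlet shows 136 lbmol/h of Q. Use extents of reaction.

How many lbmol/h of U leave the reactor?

For Q: n = n₀ + 1ξ → 136 = 0 + 1ξ, giving ξ = 136 lbmol/h.
Outlet amounts (n = n₀ + ν ξ):
  U: 1023 − 1(136) = 887.2
  R: 670.8 − 1(136) = 534.8
  Q: 0 + 1(136) = 136
  M: 0 + 1(136) = 136

887 lbmol/h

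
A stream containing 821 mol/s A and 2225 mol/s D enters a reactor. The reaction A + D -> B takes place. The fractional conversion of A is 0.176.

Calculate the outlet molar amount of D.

A reacted = 0.176 × 821 = 144.5 mol/s; ν_A = −1, so ξ = 144.5/1 = 144.5 mol/s.
Outlet amounts (n = n₀ + ν ξ):
  A: 821 − 1(144.5) = 676.5
  D: 2225 − 1(144.5) = 2081
  B: 0 + 1(144.5) = 144.5

2080 mol/s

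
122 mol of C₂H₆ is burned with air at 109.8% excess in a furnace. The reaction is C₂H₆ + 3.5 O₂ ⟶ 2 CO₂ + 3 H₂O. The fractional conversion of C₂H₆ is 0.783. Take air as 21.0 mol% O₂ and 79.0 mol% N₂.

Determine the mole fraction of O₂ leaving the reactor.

0.127

Stoichiometric O₂ = 3.5 × 122 = 427 mol; O₂ fed = 427 × 2.098 = 895.8 mol.
N₂ fed = 895.8 × 79/21 = 3370 mol.
Fuel reacted = 0.783 × 122 → ξ = 95.53 mol.
Outlet (n = n₀ + ν ξ):
  C₂H₆: 122 − 1(95.53) = 26.47
  O₂: 895.8 − 3.5(95.53) = 561.5
  N₂: 3370 (inert)
  CO₂: 0 + 2(95.53) = 191.1
  H₂O: 0 + 3(95.53) = 286.6
Total out = 4436 mol; y_O₂ = 561.5 / 4436 = 0.1266.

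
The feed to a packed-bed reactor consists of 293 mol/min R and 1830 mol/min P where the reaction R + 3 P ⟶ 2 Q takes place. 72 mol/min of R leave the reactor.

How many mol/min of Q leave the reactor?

For R: n = n₀ − 1ξ → 72 = 293 − 1ξ, giving ξ = 221 mol/min.
Outlet amounts (n = n₀ + ν ξ):
  R: 293 − 1(221) = 72
  P: 1830 − 3(221) = 1167
  Q: 0 + 2(221) = 442

442 mol/min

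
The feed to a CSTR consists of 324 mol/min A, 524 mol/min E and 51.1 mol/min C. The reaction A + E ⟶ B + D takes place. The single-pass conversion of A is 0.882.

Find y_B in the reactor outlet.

A reacted = 0.882 × 324 = 285.8 mol/min; ν_A = −1, so ξ = 285.8/1 = 285.8 mol/min.
Outlet amounts (n = n₀ + ν ξ):
  A: 324 − 1(285.8) = 38.23
  E: 524 − 1(285.8) = 238.2
  B: 0 + 1(285.8) = 285.8
  D: 0 + 1(285.8) = 285.8
  C: 51.1 (inert)
Total out = 899.1 mol/min; y_B = 285.8 / 899.1 = 0.3178.

0.318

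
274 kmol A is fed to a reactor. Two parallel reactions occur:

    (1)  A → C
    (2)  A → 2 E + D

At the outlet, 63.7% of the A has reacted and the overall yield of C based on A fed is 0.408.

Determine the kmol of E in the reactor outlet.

125 kmol

Yield of C: 1ξ₁ / 274 = 0.408 → ξ₁ = 111.8 kmol.
Conversion of A: 1ξ₁ + 1ξ₂ = 0.637 × 274 = 174.5 → ξ₂ = 62.75 kmol.
Outlet amounts (n = n₀ + Σ ν·ξ):
  A: 274 − 1(111.8) − 1(62.75) = 99.46
  C: 0 + 1(111.8) = 111.8
  E: 0 + 2(62.75) = 125.5
  D: 0 + 1(62.75) = 62.75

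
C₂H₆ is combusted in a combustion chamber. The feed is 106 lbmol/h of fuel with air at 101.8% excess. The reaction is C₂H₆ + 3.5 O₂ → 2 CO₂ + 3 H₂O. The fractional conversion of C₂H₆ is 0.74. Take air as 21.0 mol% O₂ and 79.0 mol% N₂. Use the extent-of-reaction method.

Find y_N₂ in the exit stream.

0.759

Stoichiometric O₂ = 3.5 × 106 = 371 lbmol/h; O₂ fed = 371 × 2.018 = 748.7 lbmol/h.
N₂ fed = 748.7 × 79/21 = 2816 lbmol/h.
Fuel reacted = 0.74 × 106 → ξ = 78.44 lbmol/h.
Outlet (n = n₀ + ν ξ):
  C₂H₆: 106 − 1(78.44) = 27.56
  O₂: 748.7 − 3.5(78.44) = 474.1
  N₂: 2816 (inert)
  CO₂: 0 + 2(78.44) = 156.9
  H₂O: 0 + 3(78.44) = 235.3
Total out = 3710 lbmol/h; y_N₂ = 2816 / 3710 = 0.7591.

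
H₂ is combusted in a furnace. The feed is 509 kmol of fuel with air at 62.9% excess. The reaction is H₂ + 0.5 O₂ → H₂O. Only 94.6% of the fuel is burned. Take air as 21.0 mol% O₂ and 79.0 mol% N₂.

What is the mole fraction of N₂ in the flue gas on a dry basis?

Stoichiometric O₂ = 0.5 × 509 = 254.5 kmol; O₂ fed = 254.5 × 1.629 = 414.6 kmol.
N₂ fed = 414.6 × 79/21 = 1560 kmol.
Fuel reacted = 0.946 × 509 → ξ = 481.5 kmol.
Outlet (n = n₀ + ν ξ):
  H₂: 509 − 1(481.5) = 27.49
  O₂: 414.6 − 0.5(481.5) = 173.8
  N₂: 1560 (inert)
  H₂O: 0 + 1(481.5) = 481.5
Dry total = 1761 kmol; y_N₂ (dry) = 1560 / 1761 = 0.8857.

0.886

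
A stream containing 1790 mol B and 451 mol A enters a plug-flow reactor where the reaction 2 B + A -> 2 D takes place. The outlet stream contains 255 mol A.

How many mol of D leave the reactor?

392 mol

For A: n = n₀ − 1ξ → 255 = 451 − 1ξ, giving ξ = 196 mol.
Outlet amounts (n = n₀ + ν ξ):
  B: 1790 − 2(196) = 1398
  A: 451 − 1(196) = 255
  D: 0 + 2(196) = 392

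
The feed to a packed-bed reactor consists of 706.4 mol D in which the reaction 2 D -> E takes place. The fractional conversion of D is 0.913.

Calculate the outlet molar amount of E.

D reacted = 0.913 × 706.4 = 644.9 mol; ν_D = −2, so ξ = 644.9/2 = 322.5 mol.
Outlet amounts (n = n₀ + ν ξ):
  D: 706.4 − 2(322.5) = 61.46
  E: 0 + 1(322.5) = 322.5

322 mol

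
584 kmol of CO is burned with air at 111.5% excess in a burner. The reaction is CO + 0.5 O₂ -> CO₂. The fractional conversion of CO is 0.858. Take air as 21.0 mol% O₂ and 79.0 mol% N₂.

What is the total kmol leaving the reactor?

3270 kmol

Stoichiometric O₂ = 0.5 × 584 = 292 kmol; O₂ fed = 292 × 2.115 = 617.6 kmol.
N₂ fed = 617.6 × 79/21 = 2323 kmol.
Fuel reacted = 0.858 × 584 → ξ = 501.1 kmol.
Outlet (n = n₀ + ν ξ):
  CO: 584 − 1(501.1) = 82.93
  O₂: 617.6 − 0.5(501.1) = 367
  N₂: 2323 (inert)
  CO₂: 0 + 1(501.1) = 501.1
Total out = 82.93 + 367 + 2323 + 501.1 = 3274 kmol.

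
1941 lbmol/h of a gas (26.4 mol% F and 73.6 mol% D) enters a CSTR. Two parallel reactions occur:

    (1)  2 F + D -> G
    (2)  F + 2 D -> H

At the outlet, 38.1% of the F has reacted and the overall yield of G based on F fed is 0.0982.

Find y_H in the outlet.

Yield of G: 1ξ₁ / 512.4 = 0.0982 → ξ₁ = 50.32 lbmol/h.
Conversion of F: 2ξ₁ + 1ξ₂ = 0.381 × 512.4 = 195.2 → ξ₂ = 94.59 lbmol/h.
Outlet amounts (n = n₀ + Σ ν·ξ):
  F: 512.4 − 2(50.32) − 1(94.59) = 317.2
  D: 1429 − 1(50.32) − 2(94.59) = 1189
  G: 0 + 1(50.32) = 50.32
  H: 0 + 1(94.59) = 94.59
Total out = 1651 lbmol/h; y_H = 94.59 / 1651 = 0.05729.

0.0573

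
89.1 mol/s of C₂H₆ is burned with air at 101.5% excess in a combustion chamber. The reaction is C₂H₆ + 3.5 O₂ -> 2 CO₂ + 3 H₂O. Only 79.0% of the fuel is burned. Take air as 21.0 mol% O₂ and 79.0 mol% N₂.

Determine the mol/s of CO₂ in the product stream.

141 mol/s

Stoichiometric O₂ = 3.5 × 89.1 = 311.8 mol/s; O₂ fed = 311.8 × 2.015 = 628.4 mol/s.
N₂ fed = 628.4 × 79/21 = 2364 mol/s.
Fuel reacted = 0.79 × 89.1 → ξ = 70.39 mol/s.
Outlet (n = n₀ + ν ξ):
  C₂H₆: 89.1 − 1(70.39) = 18.71
  O₂: 628.4 − 3.5(70.39) = 382
  N₂: 2364 (inert)
  CO₂: 0 + 2(70.39) = 140.8
  H₂O: 0 + 3(70.39) = 211.2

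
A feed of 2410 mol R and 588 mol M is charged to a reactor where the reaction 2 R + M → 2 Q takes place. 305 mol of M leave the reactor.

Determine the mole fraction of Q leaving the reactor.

For M: n = n₀ − 1ξ → 305 = 588 − 1ξ, giving ξ = 283 mol.
Outlet amounts (n = n₀ + ν ξ):
  R: 2410 − 2(283) = 1844
  M: 588 − 1(283) = 305
  Q: 0 + 2(283) = 566
Total out = 2715 mol; y_Q = 566 / 2715 = 0.2085.

0.208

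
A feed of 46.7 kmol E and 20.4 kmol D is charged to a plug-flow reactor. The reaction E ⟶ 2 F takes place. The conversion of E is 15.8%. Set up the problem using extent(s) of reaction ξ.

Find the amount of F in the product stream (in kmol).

E reacted = 0.158 × 46.7 = 7.379 kmol; ν_E = −1, so ξ = 7.379/1 = 7.379 kmol.
Outlet amounts (n = n₀ + ν ξ):
  E: 46.7 − 1(7.379) = 39.32
  F: 0 + 2(7.379) = 14.76
  D: 20.4 (inert)

14.8 kmol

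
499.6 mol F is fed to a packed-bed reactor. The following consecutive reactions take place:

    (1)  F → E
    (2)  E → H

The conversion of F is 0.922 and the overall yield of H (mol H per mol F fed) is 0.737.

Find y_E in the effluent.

0.185

Conversion of F: F consumed = 1ξ₁ = 0.922 × 499.6 → ξ₁ = 460.6 mol.
Yield of H: 1ξ₂ / 499.6 = 0.737 → ξ₂ = 368.2 mol.
Outlet amounts (n = n₀ + Σ ν·ξ):
  F: 499.6 − 1(460.6) = 38.97
  E: 0 + 1(460.6) − 1(368.2) = 92.43
  H: 0 + 1(368.2) = 368.2
Total out = 499.6 mol; y_E = 92.43 / 499.6 = 0.185.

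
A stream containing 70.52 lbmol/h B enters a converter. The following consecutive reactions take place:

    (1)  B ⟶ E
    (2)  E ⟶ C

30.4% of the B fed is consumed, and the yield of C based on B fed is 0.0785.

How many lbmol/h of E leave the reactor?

Conversion of B: B consumed = 1ξ₁ = 0.304 × 70.52 → ξ₁ = 21.44 lbmol/h.
Yield of C: 1ξ₂ / 70.52 = 0.0785 → ξ₂ = 5.536 lbmol/h.
Outlet amounts (n = n₀ + Σ ν·ξ):
  B: 70.52 − 1(21.44) = 49.08
  E: 0 + 1(21.44) − 1(5.536) = 15.9
  C: 0 + 1(5.536) = 5.536

15.9 lbmol/h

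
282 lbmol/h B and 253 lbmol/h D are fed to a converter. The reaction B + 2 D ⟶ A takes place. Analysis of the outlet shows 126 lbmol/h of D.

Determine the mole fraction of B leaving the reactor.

For D: n = n₀ − 2ξ → 126 = 253 − 2ξ, giving ξ = 63.5 lbmol/h.
Outlet amounts (n = n₀ + ν ξ):
  B: 282 − 1(63.5) = 218.5
  D: 253 − 2(63.5) = 126
  A: 0 + 1(63.5) = 63.5
Total out = 408 lbmol/h; y_B = 218.5 / 408 = 0.5355.

0.536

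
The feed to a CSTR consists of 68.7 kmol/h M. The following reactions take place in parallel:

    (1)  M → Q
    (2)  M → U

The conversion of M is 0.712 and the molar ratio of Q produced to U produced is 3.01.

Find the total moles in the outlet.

68.7 kmol/h

Conversion of M: M consumed = 0.712 × 68.7 = 48.91 kmol/h = 1ξ₁ + 1ξ₂.
Selectivity: 1ξ₁ / (1ξ₂) = 3.01 → ξ₁ = 3.01 ξ₂.
Substitute: (1·3.01 + 1) ξ₂ = 48.91 → ξ₂ = 12.2 kmol/h, ξ₁ = 36.72 kmol/h.
Outlet amounts (n = n₀ + Σ ν·ξ):
  M: 68.7 − 1(36.72) − 1(12.2) = 19.79
  Q: 0 + 1(36.72) = 36.72
  U: 0 + 1(12.2) = 12.2
Total out = 19.79 + 36.72 + 12.2 = 68.7 kmol/h.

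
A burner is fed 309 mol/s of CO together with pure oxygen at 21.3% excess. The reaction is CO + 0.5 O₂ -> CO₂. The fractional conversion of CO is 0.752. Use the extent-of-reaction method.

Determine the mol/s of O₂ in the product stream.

Stoichiometric O₂ = 0.5 × 309 = 154.5 mol/s; O₂ fed = 154.5 × 1.213 = 187.4 mol/s.
Fuel reacted = 0.752 × 309 → ξ = 232.4 mol/s.
Outlet (n = n₀ + ν ξ):
  CO: 309 − 1(232.4) = 76.63
  O₂: 187.4 − 0.5(232.4) = 71.22
  CO₂: 0 + 1(232.4) = 232.4

71.2 mol/s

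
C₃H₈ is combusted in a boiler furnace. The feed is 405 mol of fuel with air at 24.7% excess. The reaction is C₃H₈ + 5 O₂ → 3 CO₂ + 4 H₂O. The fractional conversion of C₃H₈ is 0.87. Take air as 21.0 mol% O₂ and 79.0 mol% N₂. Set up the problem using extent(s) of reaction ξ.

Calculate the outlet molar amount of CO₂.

Stoichiometric O₂ = 5 × 405 = 2025 mol; O₂ fed = 2025 × 1.247 = 2525 mol.
N₂ fed = 2525 × 79/21 = 9499 mol.
Fuel reacted = 0.87 × 405 → ξ = 352.4 mol.
Outlet (n = n₀ + ν ξ):
  C₃H₈: 405 − 1(352.4) = 52.65
  O₂: 2525 − 5(352.4) = 763.4
  N₂: 9499 (inert)
  CO₂: 0 + 3(352.4) = 1057
  H₂O: 0 + 4(352.4) = 1409

1060 mol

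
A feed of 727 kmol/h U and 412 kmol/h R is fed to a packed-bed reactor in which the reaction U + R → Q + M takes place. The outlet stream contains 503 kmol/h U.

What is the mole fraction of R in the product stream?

For U: n = n₀ − 1ξ → 503 = 727 − 1ξ, giving ξ = 224 kmol/h.
Outlet amounts (n = n₀ + ν ξ):
  U: 727 − 1(224) = 503
  R: 412 − 1(224) = 188
  Q: 0 + 1(224) = 224
  M: 0 + 1(224) = 224
Total out = 1139 kmol/h; y_R = 188 / 1139 = 0.1651.

0.165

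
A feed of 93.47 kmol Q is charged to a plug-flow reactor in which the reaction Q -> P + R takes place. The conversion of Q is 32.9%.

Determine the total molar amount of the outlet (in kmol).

124 kmol

Q reacted = 0.329 × 93.47 = 30.75 kmol; ν_Q = −1, so ξ = 30.75/1 = 30.75 kmol.
Outlet amounts (n = n₀ + ν ξ):
  Q: 93.47 − 1(30.75) = 62.72
  P: 0 + 1(30.75) = 30.75
  R: 0 + 1(30.75) = 30.75
Total out = 62.72 + 30.75 + 30.75 = 124.2 kmol.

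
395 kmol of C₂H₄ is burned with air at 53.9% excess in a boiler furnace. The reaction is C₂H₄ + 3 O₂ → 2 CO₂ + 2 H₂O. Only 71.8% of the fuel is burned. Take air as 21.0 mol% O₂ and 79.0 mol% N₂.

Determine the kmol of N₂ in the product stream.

Stoichiometric O₂ = 3 × 395 = 1185 kmol; O₂ fed = 1185 × 1.539 = 1824 kmol.
N₂ fed = 1824 × 79/21 = 6861 kmol.
Fuel reacted = 0.718 × 395 → ξ = 283.6 kmol.
Outlet (n = n₀ + ν ξ):
  C₂H₄: 395 − 1(283.6) = 111.4
  O₂: 1824 − 3(283.6) = 972.9
  N₂: 6861 (inert)
  CO₂: 0 + 2(283.6) = 567.2
  H₂O: 0 + 2(283.6) = 567.2

6860 kmol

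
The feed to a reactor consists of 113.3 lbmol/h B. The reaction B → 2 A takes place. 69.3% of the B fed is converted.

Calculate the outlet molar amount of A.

157 lbmol/h

B reacted = 0.693 × 113.3 = 78.52 lbmol/h; ν_B = −1, so ξ = 78.52/1 = 78.52 lbmol/h.
Outlet amounts (n = n₀ + ν ξ):
  B: 113.3 − 1(78.52) = 34.78
  A: 0 + 2(78.52) = 157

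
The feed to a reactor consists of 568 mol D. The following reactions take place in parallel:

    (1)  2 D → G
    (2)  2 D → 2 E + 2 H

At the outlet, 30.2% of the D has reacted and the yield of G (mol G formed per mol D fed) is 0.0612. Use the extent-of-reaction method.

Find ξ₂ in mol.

ξ₂ = 51 mol

Yield of G: 1ξ₁ / 568 = 0.0612 → ξ₁ = 34.76 mol.
Conversion of D: 2ξ₁ + 2ξ₂ = 0.302 × 568 = 171.5 → ξ₂ = 51.01 mol.
Outlet amounts (n = n₀ + Σ ν·ξ):
  D: 568 − 2(34.76) − 2(51.01) = 396.5
  G: 0 + 1(34.76) = 34.76
  E: 0 + 2(51.01) = 102
  H: 0 + 2(51.01) = 102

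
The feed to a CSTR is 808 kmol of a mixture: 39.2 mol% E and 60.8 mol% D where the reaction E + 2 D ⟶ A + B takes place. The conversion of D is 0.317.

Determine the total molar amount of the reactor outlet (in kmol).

730 kmol

D reacted = 0.317 × 491.3 = 155.7 kmol; ν_D = −2, so ξ = 155.7/2 = 77.87 kmol.
Outlet amounts (n = n₀ + ν ξ):
  E: 316.7 − 1(77.87) = 238.9
  D: 491.3 − 2(77.87) = 335.5
  A: 0 + 1(77.87) = 77.87
  B: 0 + 1(77.87) = 77.87
Total out = 238.9 + 335.5 + 77.87 + 77.87 = 730.1 kmol.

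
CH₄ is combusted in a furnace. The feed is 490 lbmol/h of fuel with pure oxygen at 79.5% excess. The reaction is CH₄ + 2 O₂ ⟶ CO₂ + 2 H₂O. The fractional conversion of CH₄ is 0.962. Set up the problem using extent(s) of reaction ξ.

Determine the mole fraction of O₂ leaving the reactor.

0.363

Stoichiometric O₂ = 2 × 490 = 980 lbmol/h; O₂ fed = 980 × 1.795 = 1759 lbmol/h.
Fuel reacted = 0.962 × 490 → ξ = 471.4 lbmol/h.
Outlet (n = n₀ + ν ξ):
  CH₄: 490 − 1(471.4) = 18.62
  O₂: 1759 − 2(471.4) = 816.3
  CO₂: 0 + 1(471.4) = 471.4
  H₂O: 0 + 2(471.4) = 942.8
Total out = 2249 lbmol/h; y_O₂ = 816.3 / 2249 = 0.363.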